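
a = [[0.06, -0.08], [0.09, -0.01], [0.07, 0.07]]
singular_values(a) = [0.13, 0.11]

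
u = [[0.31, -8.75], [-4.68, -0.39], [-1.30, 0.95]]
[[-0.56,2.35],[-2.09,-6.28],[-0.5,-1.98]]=u @ [[0.44, 1.36],[0.08, -0.22]]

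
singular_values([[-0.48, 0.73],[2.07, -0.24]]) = [2.17, 0.64]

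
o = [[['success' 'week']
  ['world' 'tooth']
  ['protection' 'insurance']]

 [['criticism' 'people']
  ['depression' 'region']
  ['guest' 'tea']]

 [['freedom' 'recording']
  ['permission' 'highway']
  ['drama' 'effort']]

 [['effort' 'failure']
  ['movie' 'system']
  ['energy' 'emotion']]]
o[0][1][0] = 'world'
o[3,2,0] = 'energy'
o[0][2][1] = 'insurance'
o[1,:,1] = ['people', 'region', 'tea']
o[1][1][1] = 'region'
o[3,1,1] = 'system'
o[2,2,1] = 'effort'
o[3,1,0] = 'movie'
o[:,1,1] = ['tooth', 'region', 'highway', 'system']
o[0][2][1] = 'insurance'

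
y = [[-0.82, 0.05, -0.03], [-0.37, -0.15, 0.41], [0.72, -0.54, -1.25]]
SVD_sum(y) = [[-0.29,0.13,0.36], [-0.29,0.14,0.37], [0.91,-0.42,-1.14]] + [[-0.53, -0.15, -0.37],[-0.08, -0.02, -0.06],[-0.19, -0.05, -0.14]] + [[-0.00, 0.06, -0.02], [0.0, -0.26, 0.10], [0.0, -0.06, 0.02]]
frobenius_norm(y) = 1.84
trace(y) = -2.22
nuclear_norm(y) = 2.68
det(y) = -0.35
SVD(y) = [[-0.29, 0.93, -0.23], [-0.29, 0.14, 0.95], [0.91, 0.34, 0.23]] @ diag([1.667775087749887, 0.71120137908304, 0.29752118423944124]) @ [[0.6,-0.28,-0.75], [-0.8,-0.22,-0.56], [0.01,-0.93,0.36]]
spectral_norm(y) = 1.67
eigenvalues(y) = [(-0.9+0.18j), (-0.9-0.18j), (-0.42+0j)]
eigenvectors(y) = [[(-0.1-0.22j), -0.10+0.22j, 0.14+0.00j], [0.43-0.01j, (0.43+0.01j), 0.88+0.00j], [(-0.87+0j), -0.87-0.00j, -0.45+0.00j]]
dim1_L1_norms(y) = [0.9, 0.93, 2.51]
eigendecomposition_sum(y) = [[-0.41+0.30j,(0.07-0.16j),(0.01-0.22j)], [(-0.19-0.88j),(0.21+0.23j),0.34+0.17j], [0.36+1.79j,-0.41-0.47j,(-0.7-0.35j)]] + [[-0.41-0.30j,0.07+0.16j,(0.01+0.22j)], [-0.19+0.88j,(0.21-0.23j),0.34-0.17j], [0.36-1.79j,-0.41+0.47j,(-0.7+0.35j)]] + [[0j, -0.09-0.00j, -0.05-0.00j], [(0.02+0j), (-0.56-0j), (-0.28-0j)], [-0.01-0.00j, 0.29+0.00j, (0.14+0j)]]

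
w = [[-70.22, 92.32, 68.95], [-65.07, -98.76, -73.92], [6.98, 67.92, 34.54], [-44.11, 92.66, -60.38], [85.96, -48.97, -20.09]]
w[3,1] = 92.66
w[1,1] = -98.76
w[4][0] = 85.96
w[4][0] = 85.96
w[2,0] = 6.98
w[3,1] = 92.66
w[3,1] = 92.66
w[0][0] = -70.22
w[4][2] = -20.09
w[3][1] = 92.66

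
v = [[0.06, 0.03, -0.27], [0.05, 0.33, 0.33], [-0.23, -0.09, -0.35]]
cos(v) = [[0.97, -0.02, -0.04],  [0.03, 0.96, 0.01],  [-0.03, 0.00, 0.92]]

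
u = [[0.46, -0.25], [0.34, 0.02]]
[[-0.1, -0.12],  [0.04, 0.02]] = u@[[0.09, 0.03], [0.55, 0.52]]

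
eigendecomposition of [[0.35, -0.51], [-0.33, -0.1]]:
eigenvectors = [[0.90, 0.59], [-0.43, 0.81]]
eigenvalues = [0.59, -0.34]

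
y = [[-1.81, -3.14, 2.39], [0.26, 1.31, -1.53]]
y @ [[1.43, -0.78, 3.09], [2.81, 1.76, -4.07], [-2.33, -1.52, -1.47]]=[[-16.98, -7.75, 3.67], [7.62, 4.43, -2.28]]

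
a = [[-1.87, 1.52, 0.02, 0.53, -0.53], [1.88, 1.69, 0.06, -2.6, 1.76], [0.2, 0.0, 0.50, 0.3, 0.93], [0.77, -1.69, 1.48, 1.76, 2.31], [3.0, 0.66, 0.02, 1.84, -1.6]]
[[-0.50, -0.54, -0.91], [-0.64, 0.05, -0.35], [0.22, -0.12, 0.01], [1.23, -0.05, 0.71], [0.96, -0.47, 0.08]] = a@[[0.19, 0.02, 0.14],[-0.20, -0.26, -0.41],[0.38, -0.27, -0.07],[0.21, -0.14, -0.02],[-0.08, 0.06, 0.02]]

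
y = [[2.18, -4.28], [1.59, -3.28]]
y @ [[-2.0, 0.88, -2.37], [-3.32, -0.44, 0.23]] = [[9.85,3.8,-6.15], [7.71,2.84,-4.52]]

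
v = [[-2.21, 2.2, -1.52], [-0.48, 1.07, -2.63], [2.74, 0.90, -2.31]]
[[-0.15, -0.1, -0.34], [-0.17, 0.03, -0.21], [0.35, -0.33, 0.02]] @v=[[-0.55,-0.74,1.28], [-0.21,-0.53,0.66], [-0.56,0.43,0.29]]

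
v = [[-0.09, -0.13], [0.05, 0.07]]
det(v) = 0.00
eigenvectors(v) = [[(0.85+0j),(0.85-0j)], [-0.52-0.07j,-0.52+0.07j]]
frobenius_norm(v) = 0.18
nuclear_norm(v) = 0.18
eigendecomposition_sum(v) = [[-0.04-0.03j, (-0.06-0.06j)], [(0.03+0.02j), 0.04+0.04j]] + [[-0.04+0.03j, (-0.06+0.06j)], [(0.03-0.02j), 0.04-0.04j]]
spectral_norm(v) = 0.18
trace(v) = -0.02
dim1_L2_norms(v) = [0.16, 0.09]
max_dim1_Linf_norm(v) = 0.13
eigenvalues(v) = [(-0.01+0.01j), (-0.01-0.01j)]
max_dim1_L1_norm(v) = 0.22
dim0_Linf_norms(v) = [0.09, 0.13]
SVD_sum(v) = [[-0.09,  -0.13], [0.05,  0.07]] + [[0.0, -0.00], [0.00, -0.0]]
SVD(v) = [[-0.88,0.48], [0.48,0.88]] @ diag([0.17999657048136572, 0.0011111322813825758]) @ [[0.57,  0.82], [0.82,  -0.57]]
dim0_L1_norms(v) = [0.14, 0.2]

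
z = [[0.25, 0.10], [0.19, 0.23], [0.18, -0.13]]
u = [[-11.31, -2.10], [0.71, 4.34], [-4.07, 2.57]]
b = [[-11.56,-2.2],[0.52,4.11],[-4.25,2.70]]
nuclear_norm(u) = 17.39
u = z + b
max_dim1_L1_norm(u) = 13.41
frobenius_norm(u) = 13.22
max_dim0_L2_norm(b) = 12.33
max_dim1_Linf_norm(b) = 11.56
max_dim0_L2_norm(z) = 0.36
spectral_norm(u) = 12.14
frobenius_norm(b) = 13.45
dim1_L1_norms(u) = [13.41, 5.05, 6.64]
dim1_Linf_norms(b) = [11.56, 4.11, 4.25]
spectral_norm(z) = 0.40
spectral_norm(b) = 12.41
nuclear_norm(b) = 17.60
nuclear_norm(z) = 0.63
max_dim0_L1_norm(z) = 0.62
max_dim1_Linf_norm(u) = 11.31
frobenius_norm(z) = 0.46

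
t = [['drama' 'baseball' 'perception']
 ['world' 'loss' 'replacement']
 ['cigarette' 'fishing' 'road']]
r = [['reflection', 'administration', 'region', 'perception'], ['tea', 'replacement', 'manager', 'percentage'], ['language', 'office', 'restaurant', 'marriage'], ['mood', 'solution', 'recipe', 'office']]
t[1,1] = 'loss'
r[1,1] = 'replacement'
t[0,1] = 'baseball'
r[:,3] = ['perception', 'percentage', 'marriage', 'office']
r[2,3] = 'marriage'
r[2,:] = ['language', 'office', 'restaurant', 'marriage']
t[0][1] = 'baseball'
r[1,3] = 'percentage'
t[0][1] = 'baseball'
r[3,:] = ['mood', 'solution', 'recipe', 'office']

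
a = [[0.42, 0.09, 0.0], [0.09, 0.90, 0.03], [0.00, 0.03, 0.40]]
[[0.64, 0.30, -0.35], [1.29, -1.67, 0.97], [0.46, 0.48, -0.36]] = a @ [[1.26,1.14,-1.10], [1.27,-2.01,1.22], [1.05,1.36,-0.98]]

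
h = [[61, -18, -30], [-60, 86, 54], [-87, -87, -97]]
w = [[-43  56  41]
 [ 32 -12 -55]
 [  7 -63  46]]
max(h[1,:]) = 86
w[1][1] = -12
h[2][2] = -97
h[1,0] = -60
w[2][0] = 7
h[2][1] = -87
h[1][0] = -60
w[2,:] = [7, -63, 46]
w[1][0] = 32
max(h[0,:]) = 61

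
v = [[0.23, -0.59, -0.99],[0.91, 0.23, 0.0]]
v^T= [[0.23,0.91], [-0.59,0.23], [-0.99,0.00]]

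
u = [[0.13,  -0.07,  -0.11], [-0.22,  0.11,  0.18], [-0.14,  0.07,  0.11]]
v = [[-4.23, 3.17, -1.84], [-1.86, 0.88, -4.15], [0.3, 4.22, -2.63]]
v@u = [[-0.99, 0.52, 0.83], [0.15, -0.06, -0.09], [-0.52, 0.26, 0.44]]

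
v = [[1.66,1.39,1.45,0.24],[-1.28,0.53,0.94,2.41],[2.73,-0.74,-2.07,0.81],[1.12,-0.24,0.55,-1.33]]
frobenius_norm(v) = 5.64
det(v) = -15.97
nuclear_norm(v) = 10.08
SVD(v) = [[-0.08, 0.21, -0.93, 0.30], [0.55, -0.59, -0.34, -0.48], [-0.79, -0.60, -0.1, -0.1], [-0.26, 0.5, -0.13, -0.82]] @ diag([4.009158692475926, 2.836015041196705, 2.7204475874350424, 0.5162656183299859]) @ [[-0.82, 0.21, 0.47, 0.25], [0.01, 0.11, 0.45, -0.89], [-0.56, -0.50, -0.56, -0.35], [-0.13, 0.83, -0.51, -0.16]]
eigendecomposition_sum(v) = [[(1.9-0j), 0.83+0.00j, 0.82-0.00j, (0.77+0j)], [0.13-0.00j, (0.06+0j), (0.06-0j), (0.05+0j)], [1.17-0.00j, (0.51+0j), 0.51-0.00j, 0.48+0.00j], [(0.67-0j), (0.3+0j), 0.29-0.00j, 0.27+0.00j]] + [[-0.04+0.18j, (0.2-0.11j), 0.04-0.06j, 0.01-0.38j], [(-0.64-0.36j), 0.17+0.89j, 0.20+0.21j, 1.41+0.48j], [(0.45+0.05j), -0.32-0.47j, -0.17-0.07j, (-0.93+0.08j)], [(0.3-0.11j), -0.34-0.20j, -0.12+0.01j, (-0.55+0.33j)]] + [[-0.04-0.18j, (0.2+0.11j), 0.04+0.06j, 0.01+0.38j], [(-0.64+0.36j), 0.17-0.89j, 0.20-0.21j, (1.41-0.48j)], [0.45-0.05j, -0.32+0.47j, (-0.17+0.07j), -0.93-0.08j], [0.30+0.11j, (-0.34+0.2j), (-0.12-0.01j), (-0.55-0.33j)]] + [[(-0.16-0j), (0.15+0j), (0.56+0j), (-0.54-0j)], [-0.14-0.00j, 0.13+0.00j, (0.49+0j), -0.47-0.00j], [(0.65+0j), (-0.62-0j), -2.25-0.00j, 2.19+0.00j], [-0.15-0.00j, 0.14+0.00j, 0.51+0.00j, -0.50-0.00j]]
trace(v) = -1.21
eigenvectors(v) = [[(-0.81+0j), (0.06+0.19j), (0.06-0.19j), 0.23+0.00j], [-0.06+0.00j, (-0.78+0j), (-0.78-0j), 0.20+0.00j], [(-0.5+0j), (0.45-0.19j), (0.45+0.19j), -0.93+0.00j], [-0.29+0.00j, 0.22-0.25j, 0.22+0.25j, 0.21+0.00j]]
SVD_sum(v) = [[0.27, -0.07, -0.16, -0.08], [-1.81, 0.45, 1.04, 0.56], [2.59, -0.65, -1.48, -0.8], [0.86, -0.21, -0.49, -0.27]] + [[0.0, 0.06, 0.27, -0.53], [-0.01, -0.18, -0.75, 1.49], [-0.01, -0.18, -0.76, 1.51], [0.01, 0.15, 0.63, -1.25]] + [[1.4,1.27,1.42,0.88],  [0.51,0.46,0.52,0.32],  [0.15,0.13,0.15,0.09],  [0.19,0.17,0.2,0.12]] + [[-0.02, 0.13, -0.08, -0.02],[0.03, -0.21, 0.13, 0.04],[0.01, -0.04, 0.03, 0.01],[0.06, -0.35, 0.22, 0.07]]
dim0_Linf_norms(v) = [2.73, 1.39, 2.07, 2.41]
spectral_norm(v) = 4.01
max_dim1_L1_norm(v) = 6.35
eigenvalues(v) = [(2.74+0j), (-0.59+1.33j), (-0.59-1.33j), (-2.77+0j)]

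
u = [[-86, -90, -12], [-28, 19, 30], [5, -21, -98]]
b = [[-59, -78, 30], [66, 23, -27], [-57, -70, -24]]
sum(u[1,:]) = 21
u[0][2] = -12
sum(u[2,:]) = -114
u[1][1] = 19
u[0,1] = -90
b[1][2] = -27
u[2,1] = -21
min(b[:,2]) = -27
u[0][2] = -12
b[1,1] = 23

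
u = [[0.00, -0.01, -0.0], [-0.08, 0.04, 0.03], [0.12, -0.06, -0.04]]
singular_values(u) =[0.17, 0.01, 0.0]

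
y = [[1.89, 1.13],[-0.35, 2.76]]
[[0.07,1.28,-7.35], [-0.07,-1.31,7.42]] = y @ [[0.05,0.89,-5.11], [-0.02,-0.36,2.04]]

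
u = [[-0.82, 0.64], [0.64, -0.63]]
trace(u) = -1.45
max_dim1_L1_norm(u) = 1.46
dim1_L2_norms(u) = [1.04, 0.9]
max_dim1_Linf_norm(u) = 0.82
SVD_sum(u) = [[-0.79, 0.68], [0.68, -0.59]] + [[-0.03, -0.04], [-0.04, -0.04]]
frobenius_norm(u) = 1.37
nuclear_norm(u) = 1.45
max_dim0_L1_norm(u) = 1.46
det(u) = 0.11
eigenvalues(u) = [-1.37, -0.08]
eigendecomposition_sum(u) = [[-0.79,  0.68], [0.68,  -0.59]] + [[-0.03, -0.04],[-0.04, -0.04]]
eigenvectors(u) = [[-0.76, -0.65], [0.65, -0.76]]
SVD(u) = [[-0.76, 0.65], [0.65, 0.76]] @ diag([1.3720123646422842, 0.07798763535771586]) @ [[0.76, -0.65], [-0.65, -0.76]]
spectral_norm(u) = 1.37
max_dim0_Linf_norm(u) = 0.82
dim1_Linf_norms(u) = [0.82, 0.64]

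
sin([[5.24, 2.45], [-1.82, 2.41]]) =[[-3.18, -2.78],[2.06, 0.03]]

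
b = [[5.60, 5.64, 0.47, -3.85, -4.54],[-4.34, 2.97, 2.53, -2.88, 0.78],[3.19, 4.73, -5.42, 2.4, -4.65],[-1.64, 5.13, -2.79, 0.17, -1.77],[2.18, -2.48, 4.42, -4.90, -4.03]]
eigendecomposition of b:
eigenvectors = [[(0.13+0.4j),0.13-0.40j,-0.14+0.13j,-0.14-0.13j,(0.32+0j)],[(-0.35-0.05j),(-0.35+0.05j),(-0.03-0.12j),-0.03+0.12j,(0.17+0j)],[-0.43+0.22j,(-0.43-0.22j),(-0.67+0j),(-0.67-0j),(0.6+0j)],[-0.56+0.00j,-0.56-0.00j,-0.51-0.24j,(-0.51+0.24j),(0.56+0j)],[(0.35+0.13j),0.35-0.13j,0.21+0.37j,(0.21-0.37j),0.45+0.00j]]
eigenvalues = [(2.75+3.12j), (2.75-3.12j), (-1.3+3.61j), (-1.3-3.61j), (-3.61+0j)]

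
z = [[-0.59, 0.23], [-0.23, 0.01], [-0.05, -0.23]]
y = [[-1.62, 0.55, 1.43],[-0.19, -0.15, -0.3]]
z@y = [[0.91, -0.36, -0.91], [0.37, -0.13, -0.33], [0.12, 0.01, -0.0]]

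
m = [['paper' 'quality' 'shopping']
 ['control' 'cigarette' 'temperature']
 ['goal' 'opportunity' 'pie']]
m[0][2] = 'shopping'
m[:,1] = ['quality', 'cigarette', 'opportunity']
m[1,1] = 'cigarette'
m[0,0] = 'paper'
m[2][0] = 'goal'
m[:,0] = ['paper', 'control', 'goal']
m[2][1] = 'opportunity'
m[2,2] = 'pie'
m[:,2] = ['shopping', 'temperature', 'pie']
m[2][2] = 'pie'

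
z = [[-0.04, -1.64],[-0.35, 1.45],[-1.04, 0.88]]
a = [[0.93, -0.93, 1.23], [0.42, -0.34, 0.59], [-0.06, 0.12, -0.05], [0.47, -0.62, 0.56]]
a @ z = [[-0.99, -1.79], [-0.51, -0.66], [0.01, 0.23], [-0.38, -1.18]]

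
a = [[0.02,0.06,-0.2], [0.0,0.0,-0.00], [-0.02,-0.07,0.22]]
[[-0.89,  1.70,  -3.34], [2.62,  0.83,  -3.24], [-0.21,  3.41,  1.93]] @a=[[0.05, 0.18, -0.56], [0.12, 0.38, -1.24], [-0.04, -0.15, 0.47]]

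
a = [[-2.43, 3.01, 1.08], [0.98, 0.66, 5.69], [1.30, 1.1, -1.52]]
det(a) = 44.63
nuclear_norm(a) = 11.81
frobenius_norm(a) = 7.42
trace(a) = -3.29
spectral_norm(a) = 6.08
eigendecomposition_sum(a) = [[(0.51+0j), 1.15-0.00j, 1.44-0.00j], [0.88+0.00j, 1.95-0.00j, 2.45-0.00j], [0.33+0.00j, (0.74-0j), 0.93-0.00j]] + [[-1.47+0.47j, 0.93+0.64j, (-0.18-2.4j)], [(0.05-1.08j), -0.65+0.46j, 1.62+0.47j], [0.48+0.69j, (0.18-0.59j), -1.22+0.48j]] + [[(-1.47-0.47j), 0.93-0.64j, (-0.18+2.4j)], [(0.05+1.08j), -0.65-0.46j, 1.62-0.47j], [0.48-0.69j, 0.18+0.59j, -1.22-0.48j]]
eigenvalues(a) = [(3.39+0j), (-3.34+1.41j), (-3.34-1.41j)]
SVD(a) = [[-0.27, 0.96, 0.02], [-0.94, -0.27, 0.21], [0.21, 0.04, 0.98]] @ diag([6.077653966091805, 3.8001960233339753, 1.9324938428582898]) @ [[0.00, -0.20, -0.98], [-0.67, 0.73, -0.15], [0.74, 0.66, -0.13]]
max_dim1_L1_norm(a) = 7.33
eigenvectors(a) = [[0.48+0.00j, (-0.75+0j), -0.75-0.00j], [0.82+0.00j, 0.18-0.49j, 0.18+0.49j], [0.31+0.00j, (0.12+0.39j), 0.12-0.39j]]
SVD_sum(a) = [[-0.01, 0.33, 1.63], [-0.02, 1.14, 5.59], [0.00, -0.25, -1.25]] + [[-2.45, 2.65, -0.55], [0.69, -0.75, 0.16], [-0.10, 0.11, -0.02]] + [[0.03, 0.02, -0.0], [0.30, 0.27, -0.05], [1.40, 1.24, -0.25]]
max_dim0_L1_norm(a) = 8.29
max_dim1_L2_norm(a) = 5.81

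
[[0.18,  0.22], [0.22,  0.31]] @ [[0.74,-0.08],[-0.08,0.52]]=[[0.12,0.1], [0.14,0.14]]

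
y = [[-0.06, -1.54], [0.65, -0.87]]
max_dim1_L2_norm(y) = 1.54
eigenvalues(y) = [(-0.46+0.91j), (-0.46-0.91j)]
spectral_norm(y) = 1.79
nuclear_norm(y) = 2.38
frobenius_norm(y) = 1.89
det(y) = 1.05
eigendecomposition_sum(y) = [[-0.03+0.56j, -0.77-0.39j],[(0.32+0.17j), (-0.43+0.35j)]] + [[-0.03-0.56j, (-0.77+0.39j)], [0.32-0.17j, (-0.43-0.35j)]]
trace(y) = -0.93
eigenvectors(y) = [[(-0.84+0j), -0.84-0.00j],[-0.22+0.50j, (-0.22-0.5j)]]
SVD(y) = [[0.84, 0.54], [0.54, -0.84]] @ diag([1.7913487117648244, 0.587936895302978]) @ [[0.17, -0.99],  [-0.99, -0.17]]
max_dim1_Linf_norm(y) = 1.54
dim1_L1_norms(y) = [1.6, 1.52]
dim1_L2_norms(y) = [1.54, 1.09]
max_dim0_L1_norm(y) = 2.41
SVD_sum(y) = [[0.25,-1.49], [0.16,-0.95]] + [[-0.31,-0.05], [0.49,0.08]]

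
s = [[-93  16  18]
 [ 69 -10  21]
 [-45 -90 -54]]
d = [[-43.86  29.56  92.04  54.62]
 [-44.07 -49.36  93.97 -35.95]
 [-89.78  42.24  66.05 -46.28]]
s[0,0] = -93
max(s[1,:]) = 69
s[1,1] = -10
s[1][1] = -10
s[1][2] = 21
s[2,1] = -90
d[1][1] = -49.36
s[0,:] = [-93, 16, 18]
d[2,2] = 66.05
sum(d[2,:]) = -27.770000000000003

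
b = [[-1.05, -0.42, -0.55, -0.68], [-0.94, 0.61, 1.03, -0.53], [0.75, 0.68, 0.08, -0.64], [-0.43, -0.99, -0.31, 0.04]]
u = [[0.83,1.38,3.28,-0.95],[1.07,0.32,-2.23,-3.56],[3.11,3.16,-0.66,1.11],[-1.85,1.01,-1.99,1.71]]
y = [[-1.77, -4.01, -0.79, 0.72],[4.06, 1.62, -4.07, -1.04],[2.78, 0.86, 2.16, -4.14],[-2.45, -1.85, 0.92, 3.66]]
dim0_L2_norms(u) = [3.86, 3.61, 4.49, 4.21]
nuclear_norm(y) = 18.08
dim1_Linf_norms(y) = [4.01, 4.07, 4.14, 3.66]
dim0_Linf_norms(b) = [1.05, 0.99, 1.03, 0.68]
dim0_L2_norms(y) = [5.77, 4.78, 4.76, 5.67]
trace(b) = -0.32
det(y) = 164.50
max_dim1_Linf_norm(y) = 4.14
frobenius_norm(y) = 10.54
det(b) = -1.05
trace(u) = 2.20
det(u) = -156.01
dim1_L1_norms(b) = [2.7, 3.11, 2.15, 1.77]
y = b @ u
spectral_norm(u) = 4.92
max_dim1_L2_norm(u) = 4.62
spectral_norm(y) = 8.54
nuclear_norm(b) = 4.85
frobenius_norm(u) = 8.11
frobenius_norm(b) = 2.71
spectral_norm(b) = 1.85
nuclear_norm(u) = 15.37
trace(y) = 5.67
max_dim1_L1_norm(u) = 8.04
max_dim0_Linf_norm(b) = 1.05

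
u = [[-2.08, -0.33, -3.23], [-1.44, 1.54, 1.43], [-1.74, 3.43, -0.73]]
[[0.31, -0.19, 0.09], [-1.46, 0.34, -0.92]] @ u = [[-0.53, -0.09, -1.34], [4.15, -2.15, 5.87]]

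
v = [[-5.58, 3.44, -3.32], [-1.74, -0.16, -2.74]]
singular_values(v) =[7.79, 1.98]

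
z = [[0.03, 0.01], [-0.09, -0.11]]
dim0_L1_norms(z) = [0.12, 0.12]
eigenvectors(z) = [[0.83, -0.07],[-0.56, 1.00]]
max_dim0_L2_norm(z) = 0.11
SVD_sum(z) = [[0.02, 0.02], [-0.09, -0.11]] + [[0.01, -0.01],  [0.0, -0.00]]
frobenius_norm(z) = 0.15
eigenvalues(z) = [0.02, -0.1]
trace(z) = -0.08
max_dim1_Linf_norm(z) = 0.11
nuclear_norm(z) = 0.16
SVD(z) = [[-0.19, 0.98], [0.98, 0.19]] @ diag([0.144653819857314, 0.01659133510865703]) @ [[-0.65, -0.76], [0.76, -0.65]]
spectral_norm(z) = 0.14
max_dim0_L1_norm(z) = 0.12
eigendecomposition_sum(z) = [[0.02, 0.00], [-0.02, -0.00]] + [[0.01, 0.01], [-0.07, -0.11]]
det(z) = -0.00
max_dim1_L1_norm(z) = 0.2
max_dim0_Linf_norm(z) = 0.11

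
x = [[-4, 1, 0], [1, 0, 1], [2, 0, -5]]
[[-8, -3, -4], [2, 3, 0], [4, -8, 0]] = x @ [[2, 1, 0], [0, 1, -4], [0, 2, 0]]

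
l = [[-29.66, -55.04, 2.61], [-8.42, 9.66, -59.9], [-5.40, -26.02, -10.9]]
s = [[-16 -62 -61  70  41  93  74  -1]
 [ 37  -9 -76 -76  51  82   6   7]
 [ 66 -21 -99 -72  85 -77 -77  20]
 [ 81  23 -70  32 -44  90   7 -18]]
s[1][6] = 6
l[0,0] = -29.66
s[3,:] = [81, 23, -70, 32, -44, 90, 7, -18]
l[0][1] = -55.04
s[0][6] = 74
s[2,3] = -72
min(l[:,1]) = -55.04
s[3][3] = 32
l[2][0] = -5.4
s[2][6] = -77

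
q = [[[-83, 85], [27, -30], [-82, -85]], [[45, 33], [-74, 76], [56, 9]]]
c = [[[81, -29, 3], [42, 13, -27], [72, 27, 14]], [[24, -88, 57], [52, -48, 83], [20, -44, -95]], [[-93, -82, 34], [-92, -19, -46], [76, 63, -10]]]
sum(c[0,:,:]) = 196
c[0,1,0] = 42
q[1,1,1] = 76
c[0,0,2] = 3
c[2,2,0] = 76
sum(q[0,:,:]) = -168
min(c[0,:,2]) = -27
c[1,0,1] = -88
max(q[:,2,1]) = 9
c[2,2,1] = 63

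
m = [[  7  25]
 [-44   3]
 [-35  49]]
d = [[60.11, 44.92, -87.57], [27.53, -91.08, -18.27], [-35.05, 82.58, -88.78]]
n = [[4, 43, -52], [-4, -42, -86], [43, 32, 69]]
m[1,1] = 3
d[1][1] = -91.08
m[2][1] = 49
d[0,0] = 60.11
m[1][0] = -44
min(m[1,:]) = -44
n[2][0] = 43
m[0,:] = [7, 25]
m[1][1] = 3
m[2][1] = 49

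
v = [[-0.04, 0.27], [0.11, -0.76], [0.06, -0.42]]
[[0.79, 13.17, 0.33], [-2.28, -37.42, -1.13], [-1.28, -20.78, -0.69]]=v@[[18.36, 131.67, 81.41],[5.66, 68.29, 13.27]]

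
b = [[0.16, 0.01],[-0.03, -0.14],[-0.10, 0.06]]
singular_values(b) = [0.19, 0.15]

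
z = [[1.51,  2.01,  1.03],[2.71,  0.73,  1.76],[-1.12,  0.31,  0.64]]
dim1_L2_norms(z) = [2.72, 3.31, 1.33]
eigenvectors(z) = [[-0.44,0.71,-0.57], [0.83,0.66,-0.34], [-0.36,-0.25,0.75]]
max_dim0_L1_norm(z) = 5.34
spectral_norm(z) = 4.11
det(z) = -5.86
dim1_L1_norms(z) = [4.55, 5.2, 2.07]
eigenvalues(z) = [-1.46, 3.0, 1.34]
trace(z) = 2.88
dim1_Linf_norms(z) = [2.01, 2.71, 1.12]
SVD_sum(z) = [[1.93,  1.08,  1.19], [2.49,  1.39,  1.53], [-0.33,  -0.18,  -0.2]] + [[-0.54, 0.7, 0.25],[0.34, -0.43, -0.15],[-0.63, 0.81, 0.29]] + [[0.12,  0.23,  -0.4], [-0.11,  -0.22,  0.39], [-0.16,  -0.32,  0.55]]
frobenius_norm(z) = 4.49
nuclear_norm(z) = 6.57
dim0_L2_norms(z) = [3.3, 2.16, 2.14]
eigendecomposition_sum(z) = [[-0.47, 0.46, -0.15],[0.9, -0.86, 0.28],[-0.38, 0.37, -0.12]] + [[1.95, 2.06, 2.39], [1.79, 1.89, 2.20], [-0.69, -0.73, -0.85]] + [[0.03, -0.5, -1.21], [0.02, -0.30, -0.72], [-0.04, 0.67, 1.61]]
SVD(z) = [[-0.61, 0.60, -0.51], [-0.79, -0.38, 0.49], [0.10, 0.7, 0.7]] @ diag([4.114592568895716, 1.518855965576337, 0.9375524240389608]) @ [[-0.77, -0.43, -0.47],[-0.59, 0.76, 0.27],[-0.24, -0.49, 0.84]]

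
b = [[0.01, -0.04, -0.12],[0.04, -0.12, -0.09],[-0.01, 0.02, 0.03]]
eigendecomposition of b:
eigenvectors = [[-0.21, -0.96, -0.87], [-0.97, -0.28, -0.40], [0.13, -0.09, 0.29]]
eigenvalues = [-0.1, -0.01, 0.03]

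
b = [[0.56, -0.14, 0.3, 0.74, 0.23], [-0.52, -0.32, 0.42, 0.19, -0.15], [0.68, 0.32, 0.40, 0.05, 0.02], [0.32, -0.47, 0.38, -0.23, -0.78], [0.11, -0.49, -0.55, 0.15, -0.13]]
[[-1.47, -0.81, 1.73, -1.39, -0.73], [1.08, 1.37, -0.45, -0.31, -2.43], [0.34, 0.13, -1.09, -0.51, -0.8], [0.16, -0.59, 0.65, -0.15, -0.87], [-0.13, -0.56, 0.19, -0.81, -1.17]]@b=[[0.25,2.03,-0.22,-0.94,1.00], [-0.78,0.60,1.94,0.74,0.59], [-0.87,0.19,-0.03,0.22,0.54], [0.69,0.87,0.48,-0.06,0.37], [-0.04,1.21,0.14,-0.18,0.84]]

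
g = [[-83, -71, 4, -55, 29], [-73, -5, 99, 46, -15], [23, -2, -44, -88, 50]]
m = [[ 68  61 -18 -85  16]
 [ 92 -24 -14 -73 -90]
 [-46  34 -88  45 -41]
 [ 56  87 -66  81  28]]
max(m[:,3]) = 81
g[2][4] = 50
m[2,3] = 45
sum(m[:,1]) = 158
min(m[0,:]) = -85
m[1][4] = -90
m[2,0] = -46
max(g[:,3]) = 46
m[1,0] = 92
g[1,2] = 99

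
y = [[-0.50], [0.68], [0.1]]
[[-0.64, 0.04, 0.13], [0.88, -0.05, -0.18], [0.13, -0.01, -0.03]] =y @ [[1.29,-0.07,-0.26]]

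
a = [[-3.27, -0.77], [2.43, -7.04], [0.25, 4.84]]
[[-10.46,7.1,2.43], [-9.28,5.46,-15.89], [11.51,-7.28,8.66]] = a @[[2.67,  -1.84,  -1.18], [2.24,  -1.41,  1.85]]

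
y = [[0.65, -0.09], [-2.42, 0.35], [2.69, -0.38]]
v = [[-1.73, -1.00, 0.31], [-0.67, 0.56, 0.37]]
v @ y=[[2.13, -0.31], [-0.80, 0.12]]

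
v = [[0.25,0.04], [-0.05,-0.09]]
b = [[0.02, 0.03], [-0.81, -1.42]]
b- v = [[-0.23,-0.01], [-0.76,-1.33]]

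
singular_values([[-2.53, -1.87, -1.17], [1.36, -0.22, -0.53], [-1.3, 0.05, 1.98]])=[3.5, 2.55, 0.57]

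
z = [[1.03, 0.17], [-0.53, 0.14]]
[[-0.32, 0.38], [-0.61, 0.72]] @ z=[[-0.53, -0.0], [-1.01, -0.0]]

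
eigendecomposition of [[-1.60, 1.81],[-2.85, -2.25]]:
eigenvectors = [[(-0.09-0.62j), (-0.09+0.62j)],  [(0.78+0j), 0.78-0.00j]]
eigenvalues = [(-1.93+2.25j), (-1.93-2.25j)]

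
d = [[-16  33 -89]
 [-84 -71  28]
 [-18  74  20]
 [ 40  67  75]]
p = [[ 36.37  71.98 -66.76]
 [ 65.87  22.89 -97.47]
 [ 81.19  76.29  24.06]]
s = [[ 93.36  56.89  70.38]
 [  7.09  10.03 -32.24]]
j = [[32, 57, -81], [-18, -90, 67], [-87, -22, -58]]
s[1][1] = 10.03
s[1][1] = 10.03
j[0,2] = -81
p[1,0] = 65.87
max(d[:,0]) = 40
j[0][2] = -81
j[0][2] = -81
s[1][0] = 7.09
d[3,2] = 75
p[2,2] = 24.06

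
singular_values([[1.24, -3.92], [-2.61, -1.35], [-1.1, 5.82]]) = [7.24, 2.86]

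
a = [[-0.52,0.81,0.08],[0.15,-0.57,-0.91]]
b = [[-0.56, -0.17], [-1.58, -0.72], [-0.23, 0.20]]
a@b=[[-1.01, -0.48], [1.03, 0.2]]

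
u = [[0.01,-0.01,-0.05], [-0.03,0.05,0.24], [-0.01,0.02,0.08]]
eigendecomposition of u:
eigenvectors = [[-0.19,0.99,0.16], [0.92,0.09,-0.96], [0.33,0.11,0.24]]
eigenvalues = [0.14, 0.0, -0.01]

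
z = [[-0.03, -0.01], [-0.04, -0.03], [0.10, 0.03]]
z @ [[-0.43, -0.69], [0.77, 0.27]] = [[0.01,  0.02], [-0.01,  0.02], [-0.02,  -0.06]]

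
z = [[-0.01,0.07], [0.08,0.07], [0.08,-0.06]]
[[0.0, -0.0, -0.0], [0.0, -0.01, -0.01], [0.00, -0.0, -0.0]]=z @ [[0.01, -0.05, -0.09], [0.01, -0.03, -0.06]]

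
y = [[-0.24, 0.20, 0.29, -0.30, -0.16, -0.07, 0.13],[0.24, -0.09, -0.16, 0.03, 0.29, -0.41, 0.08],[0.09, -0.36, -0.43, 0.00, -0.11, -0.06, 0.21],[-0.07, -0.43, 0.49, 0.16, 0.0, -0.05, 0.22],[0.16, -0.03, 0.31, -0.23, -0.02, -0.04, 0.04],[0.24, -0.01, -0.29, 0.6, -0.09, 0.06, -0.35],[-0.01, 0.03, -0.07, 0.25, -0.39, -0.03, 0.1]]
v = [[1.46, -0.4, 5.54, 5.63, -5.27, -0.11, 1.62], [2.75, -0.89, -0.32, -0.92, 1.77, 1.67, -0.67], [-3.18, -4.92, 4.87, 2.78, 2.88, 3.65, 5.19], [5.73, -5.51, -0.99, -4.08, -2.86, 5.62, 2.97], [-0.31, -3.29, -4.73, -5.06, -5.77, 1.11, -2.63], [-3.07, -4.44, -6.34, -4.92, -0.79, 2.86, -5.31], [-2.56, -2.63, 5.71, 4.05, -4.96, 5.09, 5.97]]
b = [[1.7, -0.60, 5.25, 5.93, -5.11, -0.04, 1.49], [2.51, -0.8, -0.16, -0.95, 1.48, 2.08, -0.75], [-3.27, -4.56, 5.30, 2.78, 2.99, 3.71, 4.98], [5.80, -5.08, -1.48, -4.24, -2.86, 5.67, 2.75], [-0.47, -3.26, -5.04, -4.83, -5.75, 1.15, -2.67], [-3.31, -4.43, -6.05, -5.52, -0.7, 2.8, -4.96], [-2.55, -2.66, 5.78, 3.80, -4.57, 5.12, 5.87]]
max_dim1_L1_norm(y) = 1.64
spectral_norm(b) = 18.62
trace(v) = 4.42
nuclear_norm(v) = 56.74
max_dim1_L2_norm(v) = 12.19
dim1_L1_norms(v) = [20.03, 8.99, 27.47, 27.76, 22.9, 27.73, 30.97]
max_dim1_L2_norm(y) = 0.8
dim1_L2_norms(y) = [0.56, 0.59, 0.62, 0.71, 0.42, 0.8, 0.48]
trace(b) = 4.88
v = y + b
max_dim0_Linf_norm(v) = 6.34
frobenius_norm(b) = 26.95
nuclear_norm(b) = 56.29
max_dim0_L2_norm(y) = 0.85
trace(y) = -0.46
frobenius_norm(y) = 1.61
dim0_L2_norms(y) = [0.46, 0.6, 0.85, 0.77, 0.53, 0.43, 0.5]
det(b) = 37664.29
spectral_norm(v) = 18.62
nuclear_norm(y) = 3.70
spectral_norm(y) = 1.05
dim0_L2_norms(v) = [8.29, 9.64, 12.27, 11.1, 10.29, 9.11, 10.47]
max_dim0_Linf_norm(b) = 6.05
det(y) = -0.00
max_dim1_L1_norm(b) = 30.35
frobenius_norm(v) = 27.09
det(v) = 49583.13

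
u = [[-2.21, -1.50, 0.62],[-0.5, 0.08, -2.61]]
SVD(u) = [[-0.82, 0.58],[0.58, 0.82]] @ diag([2.822319530040175, 2.5732299684159208]) @ [[0.54, 0.45, -0.71],  [-0.65, -0.31, -0.69]]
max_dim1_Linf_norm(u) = 2.61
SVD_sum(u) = [[-1.24, -1.04, 1.64], [0.87, 0.73, -1.16]] + [[-0.97, -0.46, -1.02],[-1.37, -0.65, -1.45]]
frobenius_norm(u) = 3.82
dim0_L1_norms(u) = [2.71, 1.58, 3.23]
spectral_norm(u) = 2.82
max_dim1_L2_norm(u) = 2.74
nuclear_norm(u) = 5.40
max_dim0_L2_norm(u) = 2.68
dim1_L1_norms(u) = [4.33, 3.19]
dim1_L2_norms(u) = [2.74, 2.66]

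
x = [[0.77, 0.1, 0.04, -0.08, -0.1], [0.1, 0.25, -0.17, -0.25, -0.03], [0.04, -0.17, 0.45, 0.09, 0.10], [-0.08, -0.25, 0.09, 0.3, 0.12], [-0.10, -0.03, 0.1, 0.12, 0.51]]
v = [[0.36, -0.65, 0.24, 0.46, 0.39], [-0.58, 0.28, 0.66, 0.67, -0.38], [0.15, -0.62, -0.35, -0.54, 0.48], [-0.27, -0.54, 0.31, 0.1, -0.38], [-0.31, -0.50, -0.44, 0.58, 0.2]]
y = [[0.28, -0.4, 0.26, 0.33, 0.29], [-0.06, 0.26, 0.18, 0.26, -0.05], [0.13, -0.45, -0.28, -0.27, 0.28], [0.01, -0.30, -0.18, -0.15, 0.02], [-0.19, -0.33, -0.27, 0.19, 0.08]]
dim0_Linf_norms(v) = [0.58, 0.65, 0.66, 0.67, 0.48]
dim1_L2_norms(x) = [0.79, 0.41, 0.5, 0.43, 0.54]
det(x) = -0.00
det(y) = -0.00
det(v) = 0.25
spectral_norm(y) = 0.94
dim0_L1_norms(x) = [1.09, 0.8, 0.85, 0.84, 0.86]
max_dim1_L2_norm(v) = 1.2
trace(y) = 0.19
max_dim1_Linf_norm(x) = 0.77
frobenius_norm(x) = 1.23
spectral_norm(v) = 1.55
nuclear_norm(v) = 4.45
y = x @ v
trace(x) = 2.28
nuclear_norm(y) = 2.16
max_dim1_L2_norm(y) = 0.71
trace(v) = 0.59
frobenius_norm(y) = 1.24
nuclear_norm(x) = 2.28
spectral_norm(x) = 0.89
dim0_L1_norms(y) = [0.67, 1.74, 1.17, 1.2, 0.72]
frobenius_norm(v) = 2.24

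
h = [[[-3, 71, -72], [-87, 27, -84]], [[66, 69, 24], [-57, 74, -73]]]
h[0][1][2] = -84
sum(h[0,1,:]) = -144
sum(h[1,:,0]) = 9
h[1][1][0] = -57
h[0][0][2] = -72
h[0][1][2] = -84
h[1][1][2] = -73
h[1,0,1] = 69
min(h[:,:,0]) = -87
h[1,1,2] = -73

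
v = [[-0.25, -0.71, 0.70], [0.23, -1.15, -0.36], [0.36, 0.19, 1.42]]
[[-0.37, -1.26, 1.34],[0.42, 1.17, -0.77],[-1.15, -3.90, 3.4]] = v@[[-0.15, -0.79, 0.61], [-0.16, -0.4, 0.09], [-0.75, -2.49, 2.23]]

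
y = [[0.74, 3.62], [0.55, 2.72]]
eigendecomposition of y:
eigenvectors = [[-0.98, -0.8], [0.20, -0.6]]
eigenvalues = [0.01, 3.45]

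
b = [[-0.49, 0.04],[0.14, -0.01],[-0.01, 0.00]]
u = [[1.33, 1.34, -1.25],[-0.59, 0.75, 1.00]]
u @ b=[[-0.45,0.04], [0.38,-0.03]]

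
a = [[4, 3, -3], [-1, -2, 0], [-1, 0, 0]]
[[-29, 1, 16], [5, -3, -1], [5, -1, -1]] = a @ [[-5, 1, 1], [0, 1, 0], [3, 2, -4]]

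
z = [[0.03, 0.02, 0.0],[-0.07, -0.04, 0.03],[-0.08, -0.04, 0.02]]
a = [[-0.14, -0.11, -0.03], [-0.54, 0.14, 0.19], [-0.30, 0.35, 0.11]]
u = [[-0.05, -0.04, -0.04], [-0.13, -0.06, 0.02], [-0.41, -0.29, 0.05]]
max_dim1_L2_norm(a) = 0.59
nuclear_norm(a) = 1.05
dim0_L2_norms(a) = [0.63, 0.39, 0.22]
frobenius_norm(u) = 0.53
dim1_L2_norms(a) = [0.18, 0.59, 0.47]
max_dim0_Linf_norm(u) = 0.41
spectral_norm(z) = 0.13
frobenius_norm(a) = 0.78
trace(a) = 0.11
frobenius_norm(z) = 0.13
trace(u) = -0.06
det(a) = 0.01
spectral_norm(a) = 0.73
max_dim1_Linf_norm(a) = 0.54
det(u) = -0.00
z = a @ u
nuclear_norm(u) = 0.60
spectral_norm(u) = 0.53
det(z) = -0.00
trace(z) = 0.01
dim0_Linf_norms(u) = [0.41, 0.29, 0.05]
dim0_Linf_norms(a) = [0.54, 0.35, 0.19]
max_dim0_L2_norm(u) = 0.43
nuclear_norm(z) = 0.15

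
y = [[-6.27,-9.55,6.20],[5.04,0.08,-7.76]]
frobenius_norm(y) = 15.96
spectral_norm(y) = 14.76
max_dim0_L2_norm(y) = 9.93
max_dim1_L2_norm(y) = 13.0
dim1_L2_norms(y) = [13.0, 9.25]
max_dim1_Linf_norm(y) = 9.55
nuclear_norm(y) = 20.82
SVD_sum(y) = [[-6.81,-7.01,7.97], [4.15,4.26,-4.85]] + [[0.54, -2.54, -1.77], [0.89, -4.18, -2.91]]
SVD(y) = [[-0.85, 0.52], [0.52, 0.85]] @ diag([14.761884371835377, 6.055391795132873]) @ [[0.54, 0.56, -0.63], [0.17, -0.81, -0.56]]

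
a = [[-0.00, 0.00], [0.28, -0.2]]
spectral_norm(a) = 0.34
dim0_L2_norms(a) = [0.28, 0.2]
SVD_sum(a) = [[0.00, 0.0], [0.28, -0.2]] + [[0.0, 0.0], [0.0, 0.0]]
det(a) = 0.00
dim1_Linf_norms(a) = [0.0, 0.28]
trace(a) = -0.20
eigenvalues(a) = [-0.2, -0.0]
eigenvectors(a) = [[0.00, 0.58], [1.00, 0.81]]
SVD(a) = [[0.00,1.00],  [1.00,0.00]] @ diag([0.3440930106817051, 0.0]) @ [[0.81, -0.58], [0.58, 0.81]]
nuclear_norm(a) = 0.34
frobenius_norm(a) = 0.34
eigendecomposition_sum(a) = [[-0.0, -0.00], [0.28, -0.20]] + [[-0.00,  -0.0], [-0.0,  -0.00]]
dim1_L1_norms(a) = [0.0, 0.48]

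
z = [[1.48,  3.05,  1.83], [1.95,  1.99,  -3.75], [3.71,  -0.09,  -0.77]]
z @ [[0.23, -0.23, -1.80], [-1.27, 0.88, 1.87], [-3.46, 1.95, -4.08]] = [[-9.86, 5.91, -4.43], [10.9, -6.01, 15.51], [3.63, -2.43, -3.7]]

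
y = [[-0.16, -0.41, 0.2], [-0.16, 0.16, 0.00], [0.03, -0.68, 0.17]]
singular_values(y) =[0.85, 0.24, 0.03]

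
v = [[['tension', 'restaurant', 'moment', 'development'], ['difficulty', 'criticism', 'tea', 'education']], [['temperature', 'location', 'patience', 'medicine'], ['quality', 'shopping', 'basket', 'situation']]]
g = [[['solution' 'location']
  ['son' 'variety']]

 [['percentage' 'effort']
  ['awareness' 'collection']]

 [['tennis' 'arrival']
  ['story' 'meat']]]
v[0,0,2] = 'moment'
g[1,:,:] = [['percentage', 'effort'], ['awareness', 'collection']]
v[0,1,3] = 'education'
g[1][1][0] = 'awareness'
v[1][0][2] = 'patience'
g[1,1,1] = 'collection'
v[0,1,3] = 'education'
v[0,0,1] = 'restaurant'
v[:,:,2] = [['moment', 'tea'], ['patience', 'basket']]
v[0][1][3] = 'education'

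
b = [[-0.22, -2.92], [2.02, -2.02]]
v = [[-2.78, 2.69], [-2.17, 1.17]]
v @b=[[6.05,2.68], [2.84,3.97]]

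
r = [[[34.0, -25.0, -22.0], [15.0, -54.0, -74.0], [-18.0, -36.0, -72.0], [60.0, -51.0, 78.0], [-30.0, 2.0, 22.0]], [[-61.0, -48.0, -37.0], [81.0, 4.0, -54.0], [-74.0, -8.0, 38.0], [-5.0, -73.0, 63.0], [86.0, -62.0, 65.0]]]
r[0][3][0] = 60.0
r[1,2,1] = -8.0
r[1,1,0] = 81.0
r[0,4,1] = 2.0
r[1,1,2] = -54.0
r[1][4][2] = 65.0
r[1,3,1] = -73.0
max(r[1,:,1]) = 4.0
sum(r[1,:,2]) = 75.0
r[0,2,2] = -72.0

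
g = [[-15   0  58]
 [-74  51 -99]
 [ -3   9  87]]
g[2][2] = 87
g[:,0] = [-15, -74, -3]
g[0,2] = 58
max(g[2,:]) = 87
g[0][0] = -15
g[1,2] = -99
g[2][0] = -3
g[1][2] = -99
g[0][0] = -15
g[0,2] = 58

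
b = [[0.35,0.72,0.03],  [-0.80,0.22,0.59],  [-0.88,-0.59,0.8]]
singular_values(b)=[1.65, 0.83, 0.21]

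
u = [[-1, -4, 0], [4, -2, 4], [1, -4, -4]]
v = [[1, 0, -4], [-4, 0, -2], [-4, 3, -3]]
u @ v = [[15, 0, 12], [-4, 12, -24], [33, -12, 16]]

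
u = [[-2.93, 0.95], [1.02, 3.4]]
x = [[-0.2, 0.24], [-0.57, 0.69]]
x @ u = [[0.83, 0.63],[2.37, 1.80]]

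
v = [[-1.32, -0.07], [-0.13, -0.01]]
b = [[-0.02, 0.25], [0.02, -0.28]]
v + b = [[-1.34,0.18], [-0.11,-0.29]]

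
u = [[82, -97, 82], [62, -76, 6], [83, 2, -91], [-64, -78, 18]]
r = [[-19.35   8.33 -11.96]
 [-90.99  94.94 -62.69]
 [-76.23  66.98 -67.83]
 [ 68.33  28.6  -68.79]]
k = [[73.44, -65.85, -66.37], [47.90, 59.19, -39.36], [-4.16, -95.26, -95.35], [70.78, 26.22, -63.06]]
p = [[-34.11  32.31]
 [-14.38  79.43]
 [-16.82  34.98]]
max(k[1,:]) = 59.19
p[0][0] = -34.11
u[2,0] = 83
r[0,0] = -19.35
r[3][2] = -68.79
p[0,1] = 32.31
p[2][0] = -16.82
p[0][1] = 32.31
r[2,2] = -67.83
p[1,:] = [-14.38, 79.43]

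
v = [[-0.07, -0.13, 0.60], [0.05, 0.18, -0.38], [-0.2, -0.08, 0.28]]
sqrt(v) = [[0.27, -0.10, 0.63], [-0.05, 0.37, -0.35], [-0.23, -0.1, 0.62]]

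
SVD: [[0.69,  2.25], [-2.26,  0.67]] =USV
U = [[-0.64, 0.76], [0.76, 0.64]]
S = [2.37, 2.34]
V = [[-0.92, -0.4], [-0.40, 0.92]]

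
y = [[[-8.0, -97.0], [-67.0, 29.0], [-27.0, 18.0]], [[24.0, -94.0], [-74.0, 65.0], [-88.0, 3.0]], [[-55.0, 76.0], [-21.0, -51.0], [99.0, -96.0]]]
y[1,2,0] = -88.0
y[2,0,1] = 76.0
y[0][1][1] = 29.0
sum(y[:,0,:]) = -154.0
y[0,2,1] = 18.0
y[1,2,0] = -88.0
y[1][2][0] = -88.0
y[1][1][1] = 65.0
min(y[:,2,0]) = -88.0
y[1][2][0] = -88.0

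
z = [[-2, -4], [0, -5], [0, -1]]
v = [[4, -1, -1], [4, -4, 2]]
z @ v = [[-24, 18, -6], [-20, 20, -10], [-4, 4, -2]]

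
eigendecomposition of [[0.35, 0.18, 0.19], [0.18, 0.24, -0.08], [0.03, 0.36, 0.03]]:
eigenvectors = [[-0.83+0.00j, (0.23+0.42j), 0.23-0.42j],[(-0.42+0j), -0.06-0.45j, (-0.06+0.45j)],[(-0.36+0j), (-0.75+0j), (-0.75-0j)]]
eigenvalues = [(0.52+0j), (0.05+0.2j), (0.05-0.2j)]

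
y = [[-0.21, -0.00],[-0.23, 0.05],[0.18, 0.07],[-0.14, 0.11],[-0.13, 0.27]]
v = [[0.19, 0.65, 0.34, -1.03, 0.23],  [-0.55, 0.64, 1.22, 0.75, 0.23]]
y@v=[[-0.04, -0.14, -0.07, 0.22, -0.05],[-0.07, -0.12, -0.02, 0.27, -0.04],[-0.00, 0.16, 0.15, -0.13, 0.06],[-0.09, -0.02, 0.09, 0.23, -0.01],[-0.17, 0.09, 0.29, 0.34, 0.03]]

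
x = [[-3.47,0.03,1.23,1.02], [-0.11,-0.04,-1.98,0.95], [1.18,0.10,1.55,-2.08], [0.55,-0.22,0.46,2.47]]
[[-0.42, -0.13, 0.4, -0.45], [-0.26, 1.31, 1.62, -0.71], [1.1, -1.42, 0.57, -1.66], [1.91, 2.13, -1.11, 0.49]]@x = [[1.7,0.13,0.15,-2.50], [2.28,0.26,-0.73,-4.14], [-3.9,0.51,4.28,-5.51], [-7.90,-0.25,-3.36,7.49]]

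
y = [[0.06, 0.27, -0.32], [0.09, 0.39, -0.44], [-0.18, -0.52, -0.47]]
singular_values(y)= [0.73, 0.72, 0.0]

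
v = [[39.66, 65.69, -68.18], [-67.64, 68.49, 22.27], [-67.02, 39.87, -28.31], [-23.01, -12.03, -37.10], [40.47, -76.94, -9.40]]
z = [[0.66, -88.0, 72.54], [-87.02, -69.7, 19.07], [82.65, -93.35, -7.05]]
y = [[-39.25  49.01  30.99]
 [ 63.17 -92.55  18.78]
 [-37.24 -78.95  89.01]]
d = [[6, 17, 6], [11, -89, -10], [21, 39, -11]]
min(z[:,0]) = -87.02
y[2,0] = -37.24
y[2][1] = -78.95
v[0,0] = 39.66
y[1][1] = -92.55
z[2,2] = -7.05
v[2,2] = -28.31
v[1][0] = -67.64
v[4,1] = -76.94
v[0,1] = 65.69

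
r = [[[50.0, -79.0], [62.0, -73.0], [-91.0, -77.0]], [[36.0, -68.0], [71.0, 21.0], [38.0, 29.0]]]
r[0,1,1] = -73.0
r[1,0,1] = -68.0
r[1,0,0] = 36.0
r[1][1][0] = 71.0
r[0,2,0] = -91.0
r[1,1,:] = [71.0, 21.0]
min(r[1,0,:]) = -68.0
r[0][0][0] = 50.0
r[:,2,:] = [[-91.0, -77.0], [38.0, 29.0]]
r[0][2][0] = -91.0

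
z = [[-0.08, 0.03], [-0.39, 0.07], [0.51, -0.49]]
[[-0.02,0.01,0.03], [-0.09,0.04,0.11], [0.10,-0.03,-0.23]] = z @ [[0.24, -0.1, -0.26],[0.04, -0.04, 0.19]]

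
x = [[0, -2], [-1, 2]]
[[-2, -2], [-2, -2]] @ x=[[2, 0], [2, 0]]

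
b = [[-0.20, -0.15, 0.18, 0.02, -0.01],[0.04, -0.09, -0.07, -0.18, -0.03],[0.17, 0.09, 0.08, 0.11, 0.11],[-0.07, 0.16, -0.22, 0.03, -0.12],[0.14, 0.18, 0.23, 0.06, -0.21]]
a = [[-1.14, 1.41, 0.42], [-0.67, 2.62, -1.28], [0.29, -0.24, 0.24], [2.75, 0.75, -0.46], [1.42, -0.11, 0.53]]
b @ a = [[0.42, -0.70, 0.14], [-0.54, -0.29, 0.18], [0.23, 0.53, -0.02], [-0.18, 0.41, -0.36], [-0.35, 0.68, -0.26]]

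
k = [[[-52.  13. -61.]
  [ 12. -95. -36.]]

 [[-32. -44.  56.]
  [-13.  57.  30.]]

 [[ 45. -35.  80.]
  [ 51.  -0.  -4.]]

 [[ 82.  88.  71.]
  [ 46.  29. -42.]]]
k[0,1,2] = -36.0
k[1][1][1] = 57.0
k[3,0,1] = 88.0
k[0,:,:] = [[-52.0, 13.0, -61.0], [12.0, -95.0, -36.0]]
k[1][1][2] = 30.0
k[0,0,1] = 13.0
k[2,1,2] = -4.0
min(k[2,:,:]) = -35.0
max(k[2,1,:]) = 51.0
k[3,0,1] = 88.0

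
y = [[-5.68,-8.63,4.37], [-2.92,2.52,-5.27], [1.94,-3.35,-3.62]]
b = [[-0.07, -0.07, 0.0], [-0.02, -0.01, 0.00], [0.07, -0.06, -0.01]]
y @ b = [[0.88, 0.22, -0.04], [-0.21, 0.50, 0.05], [-0.32, 0.11, 0.04]]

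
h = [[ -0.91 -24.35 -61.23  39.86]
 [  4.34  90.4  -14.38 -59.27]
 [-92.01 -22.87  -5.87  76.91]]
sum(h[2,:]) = -43.84000000000002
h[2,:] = [-92.01, -22.87, -5.87, 76.91]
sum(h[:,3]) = 57.49999999999999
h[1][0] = 4.34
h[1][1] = 90.4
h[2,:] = [-92.01, -22.87, -5.87, 76.91]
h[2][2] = -5.87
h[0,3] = 39.86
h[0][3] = 39.86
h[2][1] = -22.87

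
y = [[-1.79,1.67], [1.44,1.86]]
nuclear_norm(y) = 4.80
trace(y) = 0.07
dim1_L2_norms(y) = [2.45, 2.35]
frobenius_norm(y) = 3.40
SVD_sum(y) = [[-0.59, 2.02], [-0.39, 1.32]] + [[-1.20, -0.35], [1.83, 0.54]]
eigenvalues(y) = [-2.36, 2.43]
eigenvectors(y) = [[-0.95, -0.37], [0.32, -0.93]]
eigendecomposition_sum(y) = [[-2.08, 0.82], [0.71, -0.28]] + [[0.29, 0.85], [0.73, 2.14]]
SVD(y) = [[0.84, 0.55], [0.55, -0.84]] @ diag([2.517842403474655, 2.277426097871229]) @ [[-0.28, 0.96], [-0.96, -0.28]]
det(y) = -5.73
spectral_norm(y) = 2.52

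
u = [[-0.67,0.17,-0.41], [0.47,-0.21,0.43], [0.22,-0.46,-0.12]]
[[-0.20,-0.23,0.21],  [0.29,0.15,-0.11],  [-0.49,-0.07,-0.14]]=u @ [[-0.42, 0.36, -0.49], [0.50, 0.3, 0.00], [1.37, 0.10, 0.28]]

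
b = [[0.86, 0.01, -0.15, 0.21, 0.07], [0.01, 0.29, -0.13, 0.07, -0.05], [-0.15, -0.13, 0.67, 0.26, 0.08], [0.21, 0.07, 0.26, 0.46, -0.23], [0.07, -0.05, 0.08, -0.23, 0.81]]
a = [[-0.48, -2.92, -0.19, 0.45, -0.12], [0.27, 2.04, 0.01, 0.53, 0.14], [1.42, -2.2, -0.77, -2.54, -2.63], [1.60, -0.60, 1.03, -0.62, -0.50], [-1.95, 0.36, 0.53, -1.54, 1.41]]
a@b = [[-0.33,-0.79,0.43,-0.12,-0.10], [0.37,0.62,-0.15,0.41,-0.09], [0.60,-0.57,-1.31,-0.62,-1.40], [1.05,-0.31,0.33,0.39,-0.04], [-1.98,-0.16,0.31,-1.28,1.38]]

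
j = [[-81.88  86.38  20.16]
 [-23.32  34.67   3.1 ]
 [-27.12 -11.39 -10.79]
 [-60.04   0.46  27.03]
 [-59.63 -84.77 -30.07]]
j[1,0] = -23.32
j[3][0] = -60.04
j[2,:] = [-27.12, -11.39, -10.79]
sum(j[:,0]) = -251.98999999999998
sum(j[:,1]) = 25.349999999999994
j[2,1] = -11.39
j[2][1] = -11.39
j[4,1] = -84.77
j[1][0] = -23.32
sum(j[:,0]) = -251.98999999999998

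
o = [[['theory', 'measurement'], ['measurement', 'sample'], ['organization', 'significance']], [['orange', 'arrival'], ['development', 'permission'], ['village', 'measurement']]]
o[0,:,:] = [['theory', 'measurement'], ['measurement', 'sample'], ['organization', 'significance']]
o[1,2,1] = 'measurement'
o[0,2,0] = 'organization'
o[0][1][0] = 'measurement'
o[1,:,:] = [['orange', 'arrival'], ['development', 'permission'], ['village', 'measurement']]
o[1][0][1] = 'arrival'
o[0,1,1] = 'sample'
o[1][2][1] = 'measurement'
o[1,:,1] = ['arrival', 'permission', 'measurement']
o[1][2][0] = 'village'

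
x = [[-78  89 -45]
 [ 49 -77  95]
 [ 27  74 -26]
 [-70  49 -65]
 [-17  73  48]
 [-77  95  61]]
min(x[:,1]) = -77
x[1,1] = -77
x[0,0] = -78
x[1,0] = 49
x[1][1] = -77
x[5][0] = -77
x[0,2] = -45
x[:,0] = [-78, 49, 27, -70, -17, -77]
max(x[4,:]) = 73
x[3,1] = 49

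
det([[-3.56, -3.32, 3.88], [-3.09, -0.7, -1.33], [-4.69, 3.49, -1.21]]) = -82.416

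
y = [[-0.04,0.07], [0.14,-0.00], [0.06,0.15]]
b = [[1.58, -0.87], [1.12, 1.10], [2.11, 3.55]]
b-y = [[1.62, -0.94], [0.98, 1.10], [2.05, 3.40]]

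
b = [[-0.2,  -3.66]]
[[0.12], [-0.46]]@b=[[-0.02, -0.44], [0.09, 1.68]]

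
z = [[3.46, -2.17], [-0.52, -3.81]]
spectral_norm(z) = 4.72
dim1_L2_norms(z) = [4.08, 3.85]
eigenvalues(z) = [3.61, -3.96]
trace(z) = -0.35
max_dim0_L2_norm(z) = 4.38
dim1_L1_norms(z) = [5.63, 4.33]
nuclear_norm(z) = 7.75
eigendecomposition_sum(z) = [[3.54, -1.03], [-0.25, 0.07]] + [[-0.08,  -1.14], [-0.27,  -3.88]]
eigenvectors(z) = [[1.00, 0.28], [-0.07, 0.96]]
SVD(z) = [[0.76, 0.65],[0.65, -0.76]] @ diag([4.719211134111901, 3.0324983547686006]) @ [[0.48,  -0.88], [0.88,  0.48]]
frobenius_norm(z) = 5.61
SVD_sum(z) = [[1.72, -3.13], [1.49, -2.7]] + [[1.74,0.96], [-2.01,-1.11]]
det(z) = -14.31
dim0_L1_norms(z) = [3.98, 5.98]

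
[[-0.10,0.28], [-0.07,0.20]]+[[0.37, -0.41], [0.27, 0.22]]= [[0.27, -0.13], [0.2, 0.42]]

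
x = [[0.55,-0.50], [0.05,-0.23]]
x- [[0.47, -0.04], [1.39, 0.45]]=[[0.08, -0.46], [-1.34, -0.68]]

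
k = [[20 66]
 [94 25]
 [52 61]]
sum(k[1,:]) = 119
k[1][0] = 94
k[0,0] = 20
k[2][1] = 61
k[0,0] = 20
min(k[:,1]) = 25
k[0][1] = 66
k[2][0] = 52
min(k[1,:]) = 25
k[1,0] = 94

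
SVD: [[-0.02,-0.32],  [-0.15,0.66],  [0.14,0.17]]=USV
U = [[0.41, 0.33], [-0.89, 0.35], [-0.2, -0.88]]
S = [0.76, 0.18]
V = [[0.13, -0.99], [-0.99, -0.13]]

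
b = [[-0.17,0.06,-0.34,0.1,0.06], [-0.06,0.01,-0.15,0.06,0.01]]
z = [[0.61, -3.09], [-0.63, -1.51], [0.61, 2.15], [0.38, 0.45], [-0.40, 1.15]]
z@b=[[0.08,0.01,0.26,-0.12,0.01], [0.2,-0.05,0.44,-0.15,-0.05], [-0.23,0.06,-0.53,0.19,0.06], [-0.09,0.03,-0.20,0.06,0.03], [-0.00,-0.01,-0.04,0.03,-0.01]]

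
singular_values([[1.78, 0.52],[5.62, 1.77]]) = [6.18, 0.04]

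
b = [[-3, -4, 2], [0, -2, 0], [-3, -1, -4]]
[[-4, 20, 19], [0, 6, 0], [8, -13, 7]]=b @ [[0, 0, -5], [0, -3, 0], [-2, 4, 2]]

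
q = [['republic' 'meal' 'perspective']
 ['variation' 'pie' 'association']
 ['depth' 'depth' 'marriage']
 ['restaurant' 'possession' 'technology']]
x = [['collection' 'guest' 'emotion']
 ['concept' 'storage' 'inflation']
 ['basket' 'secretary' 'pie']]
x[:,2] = ['emotion', 'inflation', 'pie']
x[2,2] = 'pie'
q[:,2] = ['perspective', 'association', 'marriage', 'technology']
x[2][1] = 'secretary'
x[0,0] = 'collection'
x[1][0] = 'concept'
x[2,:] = ['basket', 'secretary', 'pie']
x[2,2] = 'pie'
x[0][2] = 'emotion'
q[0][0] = 'republic'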